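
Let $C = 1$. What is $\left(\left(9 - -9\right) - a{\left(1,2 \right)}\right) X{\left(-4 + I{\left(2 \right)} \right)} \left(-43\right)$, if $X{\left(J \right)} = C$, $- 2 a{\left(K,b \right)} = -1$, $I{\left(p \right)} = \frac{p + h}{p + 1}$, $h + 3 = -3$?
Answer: $- \frac{1505}{2} \approx -752.5$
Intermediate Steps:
$h = -6$ ($h = -3 - 3 = -6$)
$I{\left(p \right)} = \frac{-6 + p}{1 + p}$ ($I{\left(p \right)} = \frac{p - 6}{p + 1} = \frac{-6 + p}{1 + p}$)
$a{\left(K,b \right)} = \frac{1}{2}$ ($a{\left(K,b \right)} = \left(- \frac{1}{2}\right) \left(-1\right) = \frac{1}{2}$)
$X{\left(J \right)} = 1$
$\left(\left(9 - -9\right) - a{\left(1,2 \right)}\right) X{\left(-4 + I{\left(2 \right)} \right)} \left(-43\right) = \left(\left(9 - -9\right) - \frac{1}{2}\right) 1 \left(-43\right) = \left(\left(9 + 9\right) - \frac{1}{2}\right) 1 \left(-43\right) = \left(18 - \frac{1}{2}\right) 1 \left(-43\right) = \frac{35}{2} \cdot 1 \left(-43\right) = \frac{35}{2} \left(-43\right) = - \frac{1505}{2}$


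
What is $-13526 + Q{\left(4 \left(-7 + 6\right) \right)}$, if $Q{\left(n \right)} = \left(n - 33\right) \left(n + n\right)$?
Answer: $-13230$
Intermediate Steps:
$Q{\left(n \right)} = 2 n \left(-33 + n\right)$ ($Q{\left(n \right)} = \left(-33 + n\right) 2 n = 2 n \left(-33 + n\right)$)
$-13526 + Q{\left(4 \left(-7 + 6\right) \right)} = -13526 + 2 \cdot 4 \left(-7 + 6\right) \left(-33 + 4 \left(-7 + 6\right)\right) = -13526 + 2 \cdot 4 \left(-1\right) \left(-33 + 4 \left(-1\right)\right) = -13526 + 2 \left(-4\right) \left(-33 - 4\right) = -13526 + 2 \left(-4\right) \left(-37\right) = -13526 + 296 = -13230$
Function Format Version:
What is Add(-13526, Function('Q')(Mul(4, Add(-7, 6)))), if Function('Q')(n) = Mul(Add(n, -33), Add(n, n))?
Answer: -13230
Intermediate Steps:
Function('Q')(n) = Mul(2, n, Add(-33, n)) (Function('Q')(n) = Mul(Add(-33, n), Mul(2, n)) = Mul(2, n, Add(-33, n)))
Add(-13526, Function('Q')(Mul(4, Add(-7, 6)))) = Add(-13526, Mul(2, Mul(4, Add(-7, 6)), Add(-33, Mul(4, Add(-7, 6))))) = Add(-13526, Mul(2, Mul(4, -1), Add(-33, Mul(4, -1)))) = Add(-13526, Mul(2, -4, Add(-33, -4))) = Add(-13526, Mul(2, -4, -37)) = Add(-13526, 296) = -13230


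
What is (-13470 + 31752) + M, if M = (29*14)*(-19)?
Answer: 10568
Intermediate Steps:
M = -7714 (M = 406*(-19) = -7714)
(-13470 + 31752) + M = (-13470 + 31752) - 7714 = 18282 - 7714 = 10568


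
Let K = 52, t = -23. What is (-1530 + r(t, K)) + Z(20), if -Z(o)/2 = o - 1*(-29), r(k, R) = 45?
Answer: -1583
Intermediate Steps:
Z(o) = -58 - 2*o (Z(o) = -2*(o - 1*(-29)) = -2*(o + 29) = -2*(29 + o) = -58 - 2*o)
(-1530 + r(t, K)) + Z(20) = (-1530 + 45) + (-58 - 2*20) = -1485 + (-58 - 40) = -1485 - 98 = -1583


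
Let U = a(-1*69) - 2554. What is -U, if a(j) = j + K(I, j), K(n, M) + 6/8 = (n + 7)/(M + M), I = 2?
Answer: 241391/92 ≈ 2623.8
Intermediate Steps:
K(n, M) = -¾ + (7 + n)/(2*M) (K(n, M) = -¾ + (n + 7)/(M + M) = -¾ + (7 + n)/((2*M)) = -¾ + (7 + n)*(1/(2*M)) = -¾ + (7 + n)/(2*M))
a(j) = j + (18 - 3*j)/(4*j) (a(j) = j + (14 - 3*j + 2*2)/(4*j) = j + (14 - 3*j + 4)/(4*j) = j + (18 - 3*j)/(4*j))
U = -241391/92 (U = (-¾ - 1*69 + 9/(2*((-1*69)))) - 2554 = (-¾ - 69 + (9/2)/(-69)) - 2554 = (-¾ - 69 + (9/2)*(-1/69)) - 2554 = (-¾ - 69 - 3/46) - 2554 = -6423/92 - 2554 = -241391/92 ≈ -2623.8)
-U = -1*(-241391/92) = 241391/92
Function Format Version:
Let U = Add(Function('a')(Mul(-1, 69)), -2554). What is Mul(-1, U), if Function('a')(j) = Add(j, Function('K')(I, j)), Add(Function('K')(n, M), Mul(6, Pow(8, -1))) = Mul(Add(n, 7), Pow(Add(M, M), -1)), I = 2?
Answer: Rational(241391, 92) ≈ 2623.8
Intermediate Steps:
Function('K')(n, M) = Add(Rational(-3, 4), Mul(Rational(1, 2), Pow(M, -1), Add(7, n))) (Function('K')(n, M) = Add(Rational(-3, 4), Mul(Add(n, 7), Pow(Add(M, M), -1))) = Add(Rational(-3, 4), Mul(Add(7, n), Pow(Mul(2, M), -1))) = Add(Rational(-3, 4), Mul(Add(7, n), Mul(Rational(1, 2), Pow(M, -1)))) = Add(Rational(-3, 4), Mul(Rational(1, 2), Pow(M, -1), Add(7, n))))
Function('a')(j) = Add(j, Mul(Rational(1, 4), Pow(j, -1), Add(18, Mul(-3, j)))) (Function('a')(j) = Add(j, Mul(Rational(1, 4), Pow(j, -1), Add(14, Mul(-3, j), Mul(2, 2)))) = Add(j, Mul(Rational(1, 4), Pow(j, -1), Add(14, Mul(-3, j), 4))) = Add(j, Mul(Rational(1, 4), Pow(j, -1), Add(18, Mul(-3, j)))))
U = Rational(-241391, 92) (U = Add(Add(Rational(-3, 4), Mul(-1, 69), Mul(Rational(9, 2), Pow(Mul(-1, 69), -1))), -2554) = Add(Add(Rational(-3, 4), -69, Mul(Rational(9, 2), Pow(-69, -1))), -2554) = Add(Add(Rational(-3, 4), -69, Mul(Rational(9, 2), Rational(-1, 69))), -2554) = Add(Add(Rational(-3, 4), -69, Rational(-3, 46)), -2554) = Add(Rational(-6423, 92), -2554) = Rational(-241391, 92) ≈ -2623.8)
Mul(-1, U) = Mul(-1, Rational(-241391, 92)) = Rational(241391, 92)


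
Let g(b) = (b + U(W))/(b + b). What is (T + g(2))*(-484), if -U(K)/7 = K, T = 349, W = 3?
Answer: -166617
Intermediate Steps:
U(K) = -7*K
g(b) = (-21 + b)/(2*b) (g(b) = (b - 7*3)/(b + b) = (b - 21)/((2*b)) = (-21 + b)*(1/(2*b)) = (-21 + b)/(2*b))
(T + g(2))*(-484) = (349 + (½)*(-21 + 2)/2)*(-484) = (349 + (½)*(½)*(-19))*(-484) = (349 - 19/4)*(-484) = (1377/4)*(-484) = -166617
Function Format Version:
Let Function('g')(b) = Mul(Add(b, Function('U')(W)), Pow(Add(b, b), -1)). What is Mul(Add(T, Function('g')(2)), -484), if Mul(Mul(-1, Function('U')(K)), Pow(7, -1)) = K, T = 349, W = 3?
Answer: -166617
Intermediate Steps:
Function('U')(K) = Mul(-7, K)
Function('g')(b) = Mul(Rational(1, 2), Pow(b, -1), Add(-21, b)) (Function('g')(b) = Mul(Add(b, Mul(-7, 3)), Pow(Add(b, b), -1)) = Mul(Add(b, -21), Pow(Mul(2, b), -1)) = Mul(Add(-21, b), Mul(Rational(1, 2), Pow(b, -1))) = Mul(Rational(1, 2), Pow(b, -1), Add(-21, b)))
Mul(Add(T, Function('g')(2)), -484) = Mul(Add(349, Mul(Rational(1, 2), Pow(2, -1), Add(-21, 2))), -484) = Mul(Add(349, Mul(Rational(1, 2), Rational(1, 2), -19)), -484) = Mul(Add(349, Rational(-19, 4)), -484) = Mul(Rational(1377, 4), -484) = -166617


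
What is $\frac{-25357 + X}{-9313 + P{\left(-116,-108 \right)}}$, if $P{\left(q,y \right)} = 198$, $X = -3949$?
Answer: $\frac{29306}{9115} \approx 3.2151$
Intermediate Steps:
$\frac{-25357 + X}{-9313 + P{\left(-116,-108 \right)}} = \frac{-25357 - 3949}{-9313 + 198} = - \frac{29306}{-9115} = \left(-29306\right) \left(- \frac{1}{9115}\right) = \frac{29306}{9115}$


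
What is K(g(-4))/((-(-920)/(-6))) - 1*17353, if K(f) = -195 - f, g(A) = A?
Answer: -7981807/460 ≈ -17352.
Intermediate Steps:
K(g(-4))/((-(-920)/(-6))) - 1*17353 = (-195 - 1*(-4))/((-(-920)/(-6))) - 1*17353 = (-195 + 4)/((-(-920)*(-1)/6)) - 17353 = -191/((-40*23/6)) - 17353 = -191/(-460/3) - 17353 = -191*(-3/460) - 17353 = 573/460 - 17353 = -7981807/460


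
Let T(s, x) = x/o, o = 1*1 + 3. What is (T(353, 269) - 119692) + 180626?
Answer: 244005/4 ≈ 61001.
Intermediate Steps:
o = 4 (o = 1 + 3 = 4)
T(s, x) = x/4
(T(353, 269) - 119692) + 180626 = ((¼)*269 - 119692) + 180626 = (269/4 - 119692) + 180626 = -478499/4 + 180626 = 244005/4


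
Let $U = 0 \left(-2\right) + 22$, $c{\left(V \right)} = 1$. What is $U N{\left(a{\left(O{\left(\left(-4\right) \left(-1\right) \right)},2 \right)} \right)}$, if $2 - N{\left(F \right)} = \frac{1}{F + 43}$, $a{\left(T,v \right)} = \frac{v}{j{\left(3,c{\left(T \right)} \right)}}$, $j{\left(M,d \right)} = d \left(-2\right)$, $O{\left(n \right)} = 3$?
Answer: $\frac{913}{21} \approx 43.476$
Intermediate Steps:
$j{\left(M,d \right)} = - 2 d$
$a{\left(T,v \right)} = - \frac{v}{2}$ ($a{\left(T,v \right)} = \frac{v}{\left(-2\right) 1} = \frac{v}{-2} = v \left(- \frac{1}{2}\right) = - \frac{v}{2}$)
$N{\left(F \right)} = 2 - \frac{1}{43 + F}$ ($N{\left(F \right)} = 2 - \frac{1}{F + 43} = 2 - \frac{1}{43 + F}$)
$U = 22$ ($U = 0 + 22 = 22$)
$U N{\left(a{\left(O{\left(\left(-4\right) \left(-1\right) \right)},2 \right)} \right)} = 22 \frac{85 + 2 \left(\left(- \frac{1}{2}\right) 2\right)}{43 - 1} = 22 \frac{85 + 2 \left(-1\right)}{43 - 1} = 22 \frac{85 - 2}{42} = 22 \cdot \frac{1}{42} \cdot 83 = 22 \cdot \frac{83}{42} = \frac{913}{21}$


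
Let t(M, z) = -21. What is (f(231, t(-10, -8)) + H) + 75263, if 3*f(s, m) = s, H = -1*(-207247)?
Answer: 282587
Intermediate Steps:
H = 207247
f(s, m) = s/3
(f(231, t(-10, -8)) + H) + 75263 = ((1/3)*231 + 207247) + 75263 = (77 + 207247) + 75263 = 207324 + 75263 = 282587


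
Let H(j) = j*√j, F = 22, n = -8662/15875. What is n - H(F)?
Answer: -8662/15875 - 22*√22 ≈ -103.73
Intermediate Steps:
n = -8662/15875 (n = -8662*1/15875 = -8662/15875 ≈ -0.54564)
H(j) = j^(3/2)
n - H(F) = -8662/15875 - 22^(3/2) = -8662/15875 - 22*√22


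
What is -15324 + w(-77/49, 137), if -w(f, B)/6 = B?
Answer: -16146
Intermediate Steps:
w(f, B) = -6*B
-15324 + w(-77/49, 137) = -15324 - 6*137 = -15324 - 822 = -16146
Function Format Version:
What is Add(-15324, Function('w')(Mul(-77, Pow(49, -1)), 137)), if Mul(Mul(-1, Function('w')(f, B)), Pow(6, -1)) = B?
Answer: -16146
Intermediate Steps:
Function('w')(f, B) = Mul(-6, B)
Add(-15324, Function('w')(Mul(-77, Pow(49, -1)), 137)) = Add(-15324, Mul(-6, 137)) = Add(-15324, -822) = -16146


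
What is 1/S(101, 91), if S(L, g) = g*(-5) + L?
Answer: -1/354 ≈ -0.0028249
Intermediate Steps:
S(L, g) = L - 5*g (S(L, g) = -5*g + L = L - 5*g)
1/S(101, 91) = 1/(101 - 5*91) = 1/(101 - 455) = 1/(-354) = -1/354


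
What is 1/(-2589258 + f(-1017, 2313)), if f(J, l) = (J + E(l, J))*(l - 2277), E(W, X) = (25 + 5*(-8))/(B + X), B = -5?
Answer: -511/1341819300 ≈ -3.8083e-7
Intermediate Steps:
E(W, X) = -15/(-5 + X) (E(W, X) = (25 + 5*(-8))/(-5 + X) = (25 - 40)/(-5 + X) = -15/(-5 + X))
f(J, l) = (-2277 + l)*(J - 15/(-5 + J)) (f(J, l) = (J - 15/(-5 + J))*(l - 2277) = (J - 15/(-5 + J))*(-2277 + l) = (-2277 + l)*(J - 15/(-5 + J)))
1/(-2589258 + f(-1017, 2313)) = 1/(-2589258 + (34155 - 15*2313 - 1017*(-2277 + 2313)*(-5 - 1017))/(-5 - 1017)) = 1/(-2589258 + (34155 - 34695 - 1017*36*(-1022))/(-1022)) = 1/(-2589258 - (34155 - 34695 + 37417464)/1022) = 1/(-2589258 - 1/1022*37416924) = 1/(-2589258 - 18708462/511) = 1/(-1341819300/511) = -511/1341819300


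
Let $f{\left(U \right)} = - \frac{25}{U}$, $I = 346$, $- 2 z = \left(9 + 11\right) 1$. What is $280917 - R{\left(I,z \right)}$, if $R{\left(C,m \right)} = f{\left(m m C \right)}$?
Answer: $\frac{388789129}{1384} \approx 2.8092 \cdot 10^{5}$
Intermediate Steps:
$z = -10$ ($z = - \frac{\left(9 + 11\right) 1}{2} = - \frac{20 \cdot 1}{2} = \left(- \frac{1}{2}\right) 20 = -10$)
$R{\left(C,m \right)} = - \frac{25}{C m^{2}}$ ($R{\left(C,m \right)} = - \frac{25}{m m C} = - \frac{25}{m^{2} C} = - \frac{25}{C m^{2}}$)
$280917 - R{\left(I,z \right)} = 280917 - - \frac{25}{346 \cdot 100} = 280917 - \left(-25\right) \frac{1}{346} \cdot \frac{1}{100} = 280917 - - \frac{1}{1384} = 280917 + \frac{1}{1384} = \frac{388789129}{1384}$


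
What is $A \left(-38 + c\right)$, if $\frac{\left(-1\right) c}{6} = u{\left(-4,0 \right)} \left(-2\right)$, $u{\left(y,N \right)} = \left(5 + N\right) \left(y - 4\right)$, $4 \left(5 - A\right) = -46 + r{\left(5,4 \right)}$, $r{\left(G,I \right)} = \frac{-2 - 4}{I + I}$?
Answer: $- \frac{69153}{8} \approx -8644.1$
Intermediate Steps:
$r{\left(G,I \right)} = - \frac{3}{I}$ ($r{\left(G,I \right)} = - \frac{6}{2 I} = - 6 \frac{1}{2 I} = - \frac{3}{I}$)
$A = \frac{267}{16}$ ($A = 5 - \frac{-46 - \frac{3}{4}}{4} = 5 - - \frac{187}{16} = 5 + \frac{187}{16} = \frac{267}{16} \approx 16.688$)
$u{\left(y,N \right)} = \left(-4 + y\right) \left(5 + N\right)$ ($u{\left(y,N \right)} = \left(5 + N\right) \left(-4 + y\right) = \left(-4 + y\right) \left(5 + N\right)$)
$c = -480$ ($c = - 6 \left(-20 - 0 + 5 \left(-4\right) + 0 \left(-4\right)\right) \left(-2\right) = - 6 \left(-20 + 0 - 20 + 0\right) \left(-2\right) = - 6 \left(\left(-40\right) \left(-2\right)\right) = \left(-6\right) 80 = -480$)
$A \left(-38 + c\right) = \frac{267 \left(-38 - 480\right)}{16} = \frac{267}{16} \left(-518\right) = - \frac{69153}{8}$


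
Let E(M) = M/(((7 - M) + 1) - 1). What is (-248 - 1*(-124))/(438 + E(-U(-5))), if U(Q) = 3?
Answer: -1240/4377 ≈ -0.28330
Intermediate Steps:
E(M) = M/(7 - M) (E(M) = M/((8 - M) - 1) = M/(7 - M))
(-248 - 1*(-124))/(438 + E(-U(-5))) = (-248 - 1*(-124))/(438 - (-1*3)/(-7 - 1*3)) = (-248 + 124)/(438 - 1*(-3)/(-7 - 3)) = -124/(438 - 1*(-3)/(-10)) = -124/(438 - 1*(-3)*(-⅒)) = -124/(438 - 3/10) = -124/4377/10 = -124*10/4377 = -1240/4377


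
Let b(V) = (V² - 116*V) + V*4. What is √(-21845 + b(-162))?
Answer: √22543 ≈ 150.14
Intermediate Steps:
b(V) = V² - 112*V (b(V) = (V² - 116*V) + 4*V = V² - 112*V)
√(-21845 + b(-162)) = √(-21845 - 162*(-112 - 162)) = √(-21845 - 162*(-274)) = √(-21845 + 44388) = √22543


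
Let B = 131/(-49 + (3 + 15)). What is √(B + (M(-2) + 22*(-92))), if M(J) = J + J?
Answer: I*√1952969/31 ≈ 45.08*I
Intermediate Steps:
M(J) = 2*J
B = -131/31 (B = 131/(-49 + 18) = 131/(-31) = -1/31*131 = -131/31 ≈ -4.2258)
√(B + (M(-2) + 22*(-92))) = √(-131/31 + (2*(-2) + 22*(-92))) = √(-131/31 + (-4 - 2024)) = √(-131/31 - 2028) = √(-62999/31) = I*√1952969/31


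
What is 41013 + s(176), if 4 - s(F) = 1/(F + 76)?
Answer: 10336283/252 ≈ 41017.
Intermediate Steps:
s(F) = 4 - 1/(76 + F) (s(F) = 4 - 1/(F + 76) = 4 - 1/(76 + F))
41013 + s(176) = 41013 + (303 + 4*176)/(76 + 176) = 41013 + (303 + 704)/252 = 41013 + (1/252)*1007 = 41013 + 1007/252 = 10336283/252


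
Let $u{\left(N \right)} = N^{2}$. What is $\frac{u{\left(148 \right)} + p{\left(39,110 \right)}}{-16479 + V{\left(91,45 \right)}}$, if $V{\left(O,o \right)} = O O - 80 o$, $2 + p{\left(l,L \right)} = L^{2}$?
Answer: $- \frac{17001}{5899} \approx -2.882$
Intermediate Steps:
$p{\left(l,L \right)} = -2 + L^{2}$
$V{\left(O,o \right)} = O^{2} - 80 o$
$\frac{u{\left(148 \right)} + p{\left(39,110 \right)}}{-16479 + V{\left(91,45 \right)}} = \frac{148^{2} - \left(2 - 110^{2}\right)}{-16479 + \left(91^{2} - 3600\right)} = \frac{21904 + \left(-2 + 12100\right)}{-16479 + \left(8281 - 3600\right)} = \frac{21904 + 12098}{-16479 + 4681} = \frac{34002}{-11798} = 34002 \left(- \frac{1}{11798}\right) = - \frac{17001}{5899}$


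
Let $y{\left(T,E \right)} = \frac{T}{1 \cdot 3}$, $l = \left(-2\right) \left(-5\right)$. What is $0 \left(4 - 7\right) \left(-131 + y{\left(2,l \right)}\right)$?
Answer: $0$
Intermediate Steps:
$l = 10$
$y{\left(T,E \right)} = \frac{T}{3}$
$0 \left(4 - 7\right) \left(-131 + y{\left(2,l \right)}\right) = 0 \left(4 - 7\right) \left(-131 + \frac{1}{3} \cdot 2\right) = 0 \left(-3\right) \left(-131 + \frac{2}{3}\right) = 0 \left(- \frac{391}{3}\right) = 0$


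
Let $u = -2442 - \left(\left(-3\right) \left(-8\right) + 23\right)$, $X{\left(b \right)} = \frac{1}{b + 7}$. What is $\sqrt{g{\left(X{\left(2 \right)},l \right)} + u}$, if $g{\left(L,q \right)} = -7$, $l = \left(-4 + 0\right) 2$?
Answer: $8 i \sqrt{39} \approx 49.96 i$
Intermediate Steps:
$X{\left(b \right)} = \frac{1}{7 + b}$
$l = -8$ ($l = \left(-4\right) 2 = -8$)
$u = -2489$ ($u = -2442 - \left(24 + 23\right) = -2442 - 47 = -2489$)
$\sqrt{g{\left(X{\left(2 \right)},l \right)} + u} = \sqrt{-7 - 2489} = \sqrt{-2496} = 8 i \sqrt{39}$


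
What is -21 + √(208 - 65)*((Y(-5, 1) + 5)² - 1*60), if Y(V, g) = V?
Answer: -21 - 60*√143 ≈ -738.50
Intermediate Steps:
-21 + √(208 - 65)*((Y(-5, 1) + 5)² - 1*60) = -21 + √(208 - 65)*((-5 + 5)² - 1*60) = -21 + √143*(0² - 60) = -21 + √143*(0 - 60) = -21 + √143*(-60) = -21 - 60*√143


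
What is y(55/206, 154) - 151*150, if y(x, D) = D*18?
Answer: -19878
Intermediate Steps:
y(x, D) = 18*D
y(55/206, 154) - 151*150 = 18*154 - 151*150 = 2772 - 22650 = -19878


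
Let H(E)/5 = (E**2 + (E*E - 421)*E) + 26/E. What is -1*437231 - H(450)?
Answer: -20525736658/45 ≈ -4.5613e+8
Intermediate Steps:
H(E) = 5*E**2 + 130/E + 5*E*(-421 + E**2) (H(E) = 5*((E**2 + (E*E - 421)*E) + 26/E) = 5*((E**2 + (E**2 - 421)*E) + 26/E) = 5*((E**2 + (-421 + E**2)*E) + 26/E) = 5*((E**2 + E*(-421 + E**2)) + 26/E) = 5*(E**2 + 26/E + E*(-421 + E**2)) = 5*E**2 + 130/E + 5*E*(-421 + E**2))
-1*437231 - H(450) = -1*437231 - 5*(26 + 450**2*(-421 + 450 + 450**2))/450 = -437231 - 5*(26 + 202500*(-421 + 450 + 202500))/450 = -437231 - 5*(26 + 202500*202529)/450 = -437231 - 5*(26 + 41012122500)/450 = -437231 - 5*41012122526/450 = -437231 - 1*20506061263/45 = -437231 - 20506061263/45 = -20525736658/45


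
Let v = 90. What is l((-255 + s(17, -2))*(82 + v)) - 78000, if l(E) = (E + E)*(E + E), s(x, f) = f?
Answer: 7815896464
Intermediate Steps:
l(E) = 4*E² (l(E) = (2*E)*(2*E) = 4*E²)
l((-255 + s(17, -2))*(82 + v)) - 78000 = 4*((-255 - 2)*(82 + 90))² - 78000 = 4*(-257*172)² - 78000 = 4*(-44204)² - 78000 = 4*1953993616 - 78000 = 7815974464 - 78000 = 7815896464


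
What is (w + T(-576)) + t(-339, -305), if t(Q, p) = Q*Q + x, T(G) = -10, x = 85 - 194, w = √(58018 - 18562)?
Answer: 114802 + 12*√274 ≈ 1.1500e+5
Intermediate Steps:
w = 12*√274 (w = √39456 = 12*√274 ≈ 198.64)
x = -109
t(Q, p) = -109 + Q² (t(Q, p) = Q*Q - 109 = Q² - 109 = -109 + Q²)
(w + T(-576)) + t(-339, -305) = (12*√274 - 10) + (-109 + (-339)²) = (-10 + 12*√274) + (-109 + 114921) = (-10 + 12*√274) + 114812 = 114802 + 12*√274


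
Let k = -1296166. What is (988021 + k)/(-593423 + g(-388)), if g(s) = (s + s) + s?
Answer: 308145/594587 ≈ 0.51825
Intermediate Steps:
g(s) = 3*s (g(s) = 2*s + s = 3*s)
(988021 + k)/(-593423 + g(-388)) = (988021 - 1296166)/(-593423 + 3*(-388)) = -308145/(-593423 - 1164) = -308145/(-594587) = -308145*(-1/594587) = 308145/594587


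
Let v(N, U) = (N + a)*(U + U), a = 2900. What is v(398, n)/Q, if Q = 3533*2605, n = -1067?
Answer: -7037932/9203465 ≈ -0.76470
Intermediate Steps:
v(N, U) = 2*U*(2900 + N) (v(N, U) = (N + 2900)*(U + U) = (2900 + N)*(2*U) = 2*U*(2900 + N))
Q = 9203465
v(398, n)/Q = (2*(-1067)*(2900 + 398))/9203465 = (2*(-1067)*3298)*(1/9203465) = -7037932*1/9203465 = -7037932/9203465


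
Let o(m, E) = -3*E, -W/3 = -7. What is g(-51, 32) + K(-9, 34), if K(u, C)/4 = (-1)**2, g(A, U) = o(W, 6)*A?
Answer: 922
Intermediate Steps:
W = 21 (W = -3*(-7) = 21)
g(A, U) = -18*A (g(A, U) = (-3*6)*A = -18*A)
K(u, C) = 4 (K(u, C) = 4*(-1)**2 = 4*1 = 4)
g(-51, 32) + K(-9, 34) = -18*(-51) + 4 = 918 + 4 = 922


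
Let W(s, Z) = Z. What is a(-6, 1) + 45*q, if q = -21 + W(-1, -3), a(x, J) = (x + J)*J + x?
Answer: -1091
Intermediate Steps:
a(x, J) = x + J*(J + x) (a(x, J) = (J + x)*J + x = J*(J + x) + x = x + J*(J + x))
q = -24 (q = -21 - 3 = -24)
a(-6, 1) + 45*q = (-6 + 1² + 1*(-6)) + 45*(-24) = (-6 + 1 - 6) - 1080 = -11 - 1080 = -1091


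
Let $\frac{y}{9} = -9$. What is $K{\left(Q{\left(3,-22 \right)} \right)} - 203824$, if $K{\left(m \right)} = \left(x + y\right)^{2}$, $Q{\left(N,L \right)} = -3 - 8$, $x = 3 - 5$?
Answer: $-196935$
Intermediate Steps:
$x = -2$ ($x = 3 - 5 = -2$)
$y = -81$ ($y = 9 \left(-9\right) = -81$)
$Q{\left(N,L \right)} = -11$
$K{\left(m \right)} = 6889$ ($K{\left(m \right)} = \left(-2 - 81\right)^{2} = \left(-83\right)^{2} = 6889$)
$K{\left(Q{\left(3,-22 \right)} \right)} - 203824 = 6889 - 203824 = -196935$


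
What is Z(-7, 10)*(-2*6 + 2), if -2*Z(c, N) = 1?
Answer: 5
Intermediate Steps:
Z(c, N) = -1/2 (Z(c, N) = -1/2*1 = -1/2)
Z(-7, 10)*(-2*6 + 2) = -(-2*6 + 2)/2 = -(-12 + 2)/2 = -1/2*(-10) = 5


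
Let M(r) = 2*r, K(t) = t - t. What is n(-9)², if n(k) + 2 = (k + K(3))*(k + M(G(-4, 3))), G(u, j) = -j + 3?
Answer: 6241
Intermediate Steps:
G(u, j) = 3 - j
K(t) = 0
n(k) = -2 + k² (n(k) = -2 + (k + 0)*(k + 2*(3 - 1*3)) = -2 + k*(k + 2*(3 - 3)) = -2 + k*(k + 2*0) = -2 + k*(k + 0) = -2 + k*k = -2 + k²)
n(-9)² = (-2 + (-9)²)² = (-2 + 81)² = 79² = 6241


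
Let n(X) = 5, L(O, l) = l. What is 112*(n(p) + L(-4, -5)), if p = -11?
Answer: 0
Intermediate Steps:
112*(n(p) + L(-4, -5)) = 112*(5 - 5) = 112*0 = 0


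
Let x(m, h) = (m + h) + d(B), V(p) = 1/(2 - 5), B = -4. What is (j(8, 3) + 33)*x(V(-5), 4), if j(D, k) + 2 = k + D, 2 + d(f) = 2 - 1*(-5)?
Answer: 364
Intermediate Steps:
d(f) = 5 (d(f) = -2 + (2 - 1*(-5)) = -2 + (2 + 5) = -2 + 7 = 5)
j(D, k) = -2 + D + k (j(D, k) = -2 + (k + D) = -2 + (D + k) = -2 + D + k)
V(p) = -1/3 (V(p) = 1/(-3) = -1/3)
x(m, h) = 5 + h + m (x(m, h) = (m + h) + 5 = (h + m) + 5 = 5 + h + m)
(j(8, 3) + 33)*x(V(-5), 4) = ((-2 + 8 + 3) + 33)*(5 + 4 - 1/3) = (9 + 33)*(26/3) = 42*(26/3) = 364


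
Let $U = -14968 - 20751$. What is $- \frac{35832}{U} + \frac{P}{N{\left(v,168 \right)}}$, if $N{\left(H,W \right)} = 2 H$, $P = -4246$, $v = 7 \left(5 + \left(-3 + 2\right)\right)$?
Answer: $- \frac{74828141}{1000132} \approx -74.818$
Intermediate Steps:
$v = 28$ ($v = 7 \left(5 - 1\right) = 7 \cdot 4 = 28$)
$U = -35719$
$- \frac{35832}{U} + \frac{P}{N{\left(v,168 \right)}} = - \frac{35832}{-35719} - \frac{4246}{2 \cdot 28} = \left(-35832\right) \left(- \frac{1}{35719}\right) - \frac{4246}{56} = \frac{35832}{35719} - \frac{2123}{28} = - \frac{74828141}{1000132}$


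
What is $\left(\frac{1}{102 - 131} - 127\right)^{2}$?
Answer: $\frac{13571856}{841} \approx 16138.0$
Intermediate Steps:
$\left(\frac{1}{102 - 131} - 127\right)^{2} = \left(\frac{1}{-29} - 127\right)^{2} = \left(- \frac{1}{29} - 127\right)^{2} = \left(- \frac{3684}{29}\right)^{2} = \frac{13571856}{841}$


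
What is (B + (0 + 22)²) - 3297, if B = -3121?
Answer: -5934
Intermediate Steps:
(B + (0 + 22)²) - 3297 = (-3121 + (0 + 22)²) - 3297 = (-3121 + 22²) - 3297 = (-3121 + 484) - 3297 = -2637 - 3297 = -5934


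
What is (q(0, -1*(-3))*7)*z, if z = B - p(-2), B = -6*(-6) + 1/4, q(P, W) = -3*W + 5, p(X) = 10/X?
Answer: -1155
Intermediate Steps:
q(P, W) = 5 - 3*W
B = 145/4 (B = 36 + ¼ = 145/4 ≈ 36.250)
z = 165/4 (z = 145/4 - 10/(-2) = 145/4 - 10*(-1)/2 = 145/4 - 1*(-5) = 145/4 + 5 = 165/4 ≈ 41.250)
(q(0, -1*(-3))*7)*z = ((5 - (-3)*(-3))*7)*(165/4) = ((5 - 3*3)*7)*(165/4) = ((5 - 9)*7)*(165/4) = -4*7*(165/4) = -28*165/4 = -1155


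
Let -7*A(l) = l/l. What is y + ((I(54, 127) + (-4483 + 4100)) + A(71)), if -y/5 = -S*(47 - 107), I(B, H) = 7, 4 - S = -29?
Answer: -71933/7 ≈ -10276.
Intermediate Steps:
S = 33 (S = 4 - 1*(-29) = 4 + 29 = 33)
A(l) = -⅐ (A(l) = -l/(7*l) = -⅐*1 = -⅐)
y = -9900 (y = -(-5)*33*(47 - 107) = -(-5)*33*(-60) = -(-5)*(-1980) = -5*1980 = -9900)
y + ((I(54, 127) + (-4483 + 4100)) + A(71)) = -9900 + ((7 + (-4483 + 4100)) - ⅐) = -9900 + ((7 - 383) - ⅐) = -9900 + (-376 - ⅐) = -9900 - 2633/7 = -71933/7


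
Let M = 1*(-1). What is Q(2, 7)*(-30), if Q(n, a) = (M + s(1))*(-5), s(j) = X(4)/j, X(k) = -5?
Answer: -900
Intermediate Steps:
M = -1
s(j) = -5/j
Q(n, a) = 30 (Q(n, a) = (-1 - 5/1)*(-5) = (-1 - 5*1)*(-5) = (-1 - 5)*(-5) = -6*(-5) = 30)
Q(2, 7)*(-30) = 30*(-30) = -900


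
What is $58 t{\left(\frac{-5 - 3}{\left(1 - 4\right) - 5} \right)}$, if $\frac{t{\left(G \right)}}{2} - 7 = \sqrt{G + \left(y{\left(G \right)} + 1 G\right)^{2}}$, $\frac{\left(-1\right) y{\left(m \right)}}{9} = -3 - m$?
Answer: $812 + 116 \sqrt{1370} \approx 5105.6$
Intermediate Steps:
$y{\left(m \right)} = 27 + 9 m$ ($y{\left(m \right)} = - 9 \left(-3 - m\right) = 27 + 9 m$)
$t{\left(G \right)} = 14 + 2 \sqrt{G + \left(27 + 10 G\right)^{2}}$ ($t{\left(G \right)} = 14 + 2 \sqrt{G + \left(\left(27 + 9 G\right) + 1 G\right)^{2}} = 14 + 2 \sqrt{G + \left(\left(27 + 9 G\right) + G\right)^{2}} = 14 + 2 \sqrt{G + \left(27 + 10 G\right)^{2}}$)
$58 t{\left(\frac{-5 - 3}{\left(1 - 4\right) - 5} \right)} = 58 \left(14 + 2 \sqrt{\frac{-5 - 3}{\left(1 - 4\right) - 5} + \left(27 + 10 \frac{-5 - 3}{\left(1 - 4\right) - 5}\right)^{2}}\right) = 58 \left(14 + 2 \sqrt{- \frac{8}{-3 - 5} + \left(27 + 10 \left(- \frac{8}{-3 - 5}\right)\right)^{2}}\right) = 58 \left(14 + 2 \sqrt{- \frac{8}{-8} + \left(27 + 10 \left(- \frac{8}{-8}\right)\right)^{2}}\right) = 58 \left(14 + 2 \sqrt{\left(-8\right) \left(- \frac{1}{8}\right) + \left(27 + 10 \left(\left(-8\right) \left(- \frac{1}{8}\right)\right)\right)^{2}}\right) = 58 \left(14 + 2 \sqrt{1 + \left(27 + 10 \cdot 1\right)^{2}}\right) = 58 \left(14 + 2 \sqrt{1 + \left(27 + 10\right)^{2}}\right) = 58 \left(14 + 2 \sqrt{1 + 37^{2}}\right) = 58 \left(14 + 2 \sqrt{1 + 1369}\right) = 58 \left(14 + 2 \sqrt{1370}\right) = 812 + 116 \sqrt{1370}$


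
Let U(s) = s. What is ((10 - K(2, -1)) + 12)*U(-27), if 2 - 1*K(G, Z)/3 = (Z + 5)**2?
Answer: -1728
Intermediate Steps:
K(G, Z) = 6 - 3*(5 + Z)**2 (K(G, Z) = 6 - 3*(Z + 5)**2 = 6 - 3*(5 + Z)**2)
((10 - K(2, -1)) + 12)*U(-27) = ((10 - (6 - 3*(5 - 1)**2)) + 12)*(-27) = ((10 - (6 - 3*4**2)) + 12)*(-27) = ((10 - (6 - 3*16)) + 12)*(-27) = ((10 - (6 - 48)) + 12)*(-27) = ((10 - 1*(-42)) + 12)*(-27) = ((10 + 42) + 12)*(-27) = (52 + 12)*(-27) = 64*(-27) = -1728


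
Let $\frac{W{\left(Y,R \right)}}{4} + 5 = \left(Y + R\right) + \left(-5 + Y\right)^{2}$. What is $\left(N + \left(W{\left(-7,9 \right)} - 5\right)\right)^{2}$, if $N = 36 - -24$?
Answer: $383161$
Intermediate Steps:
$N = 60$ ($N = 36 + 24 = 60$)
$W{\left(Y,R \right)} = -20 + 4 R + 4 Y + 4 \left(-5 + Y\right)^{2}$ ($W{\left(Y,R \right)} = -20 + 4 \left(\left(Y + R\right) + \left(-5 + Y\right)^{2}\right) = -20 + 4 \left(\left(R + Y\right) + \left(-5 + Y\right)^{2}\right) = -20 + 4 \left(R + Y + \left(-5 + Y\right)^{2}\right) = -20 + \left(4 R + 4 Y + 4 \left(-5 + Y\right)^{2}\right) = -20 + 4 R + 4 Y + 4 \left(-5 + Y\right)^{2}$)
$\left(N + \left(W{\left(-7,9 \right)} - 5\right)\right)^{2} = \left(60 - \left(17 - 4 \left(-5 - 7\right)^{2}\right)\right)^{2} = \left(60 + \left(\left(-20 + 36 - 28 + 4 \left(-12\right)^{2}\right) - 5\right)\right)^{2} = \left(60 + \left(\left(-20 + 36 - 28 + 4 \cdot 144\right) - 5\right)\right)^{2} = \left(60 + \left(\left(-20 + 36 - 28 + 576\right) - 5\right)\right)^{2} = \left(60 + \left(564 - 5\right)\right)^{2} = \left(60 + 559\right)^{2} = 619^{2} = 383161$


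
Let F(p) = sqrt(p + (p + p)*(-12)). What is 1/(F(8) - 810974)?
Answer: -405487/328839414430 - I*sqrt(46)/328839414430 ≈ -1.2331e-6 - 2.0625e-11*I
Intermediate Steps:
F(p) = sqrt(23)*sqrt(-p) (F(p) = sqrt(p + (2*p)*(-12)) = sqrt(p - 24*p) = sqrt(-23*p) = sqrt(23)*sqrt(-p))
1/(F(8) - 810974) = 1/(sqrt(23)*sqrt(-1*8) - 810974) = 1/(sqrt(23)*sqrt(-8) - 810974) = 1/(sqrt(23)*(2*I*sqrt(2)) - 810974) = 1/(2*I*sqrt(46) - 810974) = 1/(-810974 + 2*I*sqrt(46))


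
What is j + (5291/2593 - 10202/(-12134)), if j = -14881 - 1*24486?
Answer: -619265726887/15731731 ≈ -39364.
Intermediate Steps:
j = -39367 (j = -14881 - 24486 = -39367)
j + (5291/2593 - 10202/(-12134)) = -39367 + (5291/2593 - 10202/(-12134)) = -39367 + (5291*(1/2593) - 10202*(-1/12134)) = -39367 + (5291/2593 + 5101/6067) = -39367 + 45327390/15731731 = -619265726887/15731731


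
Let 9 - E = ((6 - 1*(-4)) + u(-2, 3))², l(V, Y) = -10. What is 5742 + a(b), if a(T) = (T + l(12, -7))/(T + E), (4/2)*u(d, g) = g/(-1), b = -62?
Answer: 959010/167 ≈ 5742.6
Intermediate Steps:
u(d, g) = -g/2 (u(d, g) = (g/(-1))/2 = (g*(-1))/2 = (-g)/2 = -g/2)
E = -253/4 (E = 9 - ((6 - 1*(-4)) - ½*3)² = 9 - ((6 + 4) - 3/2)² = 9 - (10 - 3/2)² = 9 - (17/2)² = 9 - 1*289/4 = 9 - 289/4 = -253/4 ≈ -63.250)
a(T) = (-10 + T)/(-253/4 + T) (a(T) = (T - 10)/(T - 253/4) = (-10 + T)/(-253/4 + T))
5742 + a(b) = 5742 + 4*(-10 - 62)/(-253 + 4*(-62)) = 5742 + 4*(-72)/(-253 - 248) = 5742 + 4*(-72)/(-501) = 5742 + 4*(-1/501)*(-72) = 5742 + 96/167 = 959010/167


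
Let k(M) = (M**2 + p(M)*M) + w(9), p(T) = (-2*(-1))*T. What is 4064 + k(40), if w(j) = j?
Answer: 8873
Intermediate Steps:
p(T) = 2*T
k(M) = 9 + 3*M**2 (k(M) = (M**2 + (2*M)*M) + 9 = (M**2 + 2*M**2) + 9 = 3*M**2 + 9 = 9 + 3*M**2)
4064 + k(40) = 4064 + (9 + 3*40**2) = 4064 + (9 + 3*1600) = 4064 + (9 + 4800) = 4064 + 4809 = 8873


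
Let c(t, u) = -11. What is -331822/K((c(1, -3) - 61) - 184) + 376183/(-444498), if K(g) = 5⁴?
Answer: -147729329731/277811250 ≈ -531.76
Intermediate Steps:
K(g) = 625
-331822/K((c(1, -3) - 61) - 184) + 376183/(-444498) = -331822/625 + 376183/(-444498) = -331822*1/625 + 376183*(-1/444498) = -331822/625 - 376183/444498 = -147729329731/277811250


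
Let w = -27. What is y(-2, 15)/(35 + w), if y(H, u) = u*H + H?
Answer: -4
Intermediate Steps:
y(H, u) = H + H*u (y(H, u) = H*u + H = H + H*u)
y(-2, 15)/(35 + w) = (-2*(1 + 15))/(35 - 27) = -2*16/8 = -32*1/8 = -4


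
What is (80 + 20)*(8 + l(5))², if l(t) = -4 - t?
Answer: 100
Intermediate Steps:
(80 + 20)*(8 + l(5))² = (80 + 20)*(8 + (-4 - 1*5))² = 100*(8 + (-4 - 5))² = 100*(8 - 9)² = 100*(-1)² = 100*1 = 100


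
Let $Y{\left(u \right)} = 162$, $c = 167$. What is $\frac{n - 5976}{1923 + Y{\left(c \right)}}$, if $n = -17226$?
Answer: $- \frac{7734}{695} \approx -11.128$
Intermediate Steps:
$\frac{n - 5976}{1923 + Y{\left(c \right)}} = \frac{-17226 - 5976}{1923 + 162} = - \frac{23202}{2085} = \left(-23202\right) \frac{1}{2085} = - \frac{7734}{695}$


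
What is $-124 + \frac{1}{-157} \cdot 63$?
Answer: $- \frac{19531}{157} \approx -124.4$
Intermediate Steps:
$-124 + \frac{1}{-157} \cdot 63 = -124 - \frac{63}{157} = - \frac{19531}{157}$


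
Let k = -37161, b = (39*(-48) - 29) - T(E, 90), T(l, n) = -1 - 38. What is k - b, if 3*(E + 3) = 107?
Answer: -35299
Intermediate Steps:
E = 98/3 (E = -3 + (⅓)*107 = -3 + 107/3 = 98/3 ≈ 32.667)
T(l, n) = -39
b = -1862 (b = (39*(-48) - 29) - 1*(-39) = (-1872 - 29) + 39 = -1901 + 39 = -1862)
k - b = -37161 - 1*(-1862) = -37161 + 1862 = -35299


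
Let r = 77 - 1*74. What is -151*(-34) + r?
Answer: 5137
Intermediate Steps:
r = 3 (r = 77 - 74 = 3)
-151*(-34) + r = -151*(-34) + 3 = 5134 + 3 = 5137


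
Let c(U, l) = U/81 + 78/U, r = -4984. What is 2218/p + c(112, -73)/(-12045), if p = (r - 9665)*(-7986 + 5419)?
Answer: -77820083171/684845242555320 ≈ -0.00011363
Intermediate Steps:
c(U, l) = 78/U + U/81 (c(U, l) = U*(1/81) + 78/U = U/81 + 78/U = 78/U + U/81)
p = 37603983 (p = (-4984 - 9665)*(-7986 + 5419) = -14649*(-2567) = 37603983)
2218/p + c(112, -73)/(-12045) = 2218/37603983 + (78/112 + (1/81)*112)/(-12045) = 2218*(1/37603983) + (78*(1/112) + 112/81)*(-1/12045) = 2218/37603983 + (39/56 + 112/81)*(-1/12045) = 2218/37603983 + (9431/4536)*(-1/12045) = 2218/37603983 - 9431/54636120 = -77820083171/684845242555320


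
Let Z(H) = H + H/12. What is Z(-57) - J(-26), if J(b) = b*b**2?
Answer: 70057/4 ≈ 17514.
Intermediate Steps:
Z(H) = 13*H/12 (Z(H) = H + H*(1/12) = H + H/12 = 13*H/12)
J(b) = b**3
Z(-57) - J(-26) = (13/12)*(-57) - 1*(-26)**3 = -247/4 - 1*(-17576) = -247/4 + 17576 = 70057/4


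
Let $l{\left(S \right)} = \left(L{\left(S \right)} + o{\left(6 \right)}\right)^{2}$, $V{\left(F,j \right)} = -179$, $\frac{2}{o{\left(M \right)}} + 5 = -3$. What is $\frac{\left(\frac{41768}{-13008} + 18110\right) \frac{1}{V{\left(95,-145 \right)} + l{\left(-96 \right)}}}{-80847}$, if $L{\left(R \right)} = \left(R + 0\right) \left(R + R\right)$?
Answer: $- \frac{235533112}{357278885478063315} \approx -6.5924 \cdot 10^{-10}$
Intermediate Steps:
$o{\left(M \right)} = - \frac{1}{4}$ ($o{\left(M \right)} = \frac{2}{-5 - 3} = \frac{2}{-8} = 2 \left(- \frac{1}{8}\right) = - \frac{1}{4}$)
$L{\left(R \right)} = 2 R^{2}$ ($L{\left(R \right)} = R 2 R = 2 R^{2}$)
$l{\left(S \right)} = \left(- \frac{1}{4} + 2 S^{2}\right)^{2}$ ($l{\left(S \right)} = \left(2 S^{2} - \frac{1}{4}\right)^{2} = \left(- \frac{1}{4} + 2 S^{2}\right)^{2}$)
$\frac{\left(\frac{41768}{-13008} + 18110\right) \frac{1}{V{\left(95,-145 \right)} + l{\left(-96 \right)}}}{-80847} = \frac{\left(\frac{41768}{-13008} + 18110\right) \frac{1}{-179 + \frac{\left(-1 + 8 \left(-96\right)^{2}\right)^{2}}{16}}}{-80847} = \frac{41768 \left(- \frac{1}{13008}\right) + 18110}{-179 + \frac{\left(-1 + 8 \cdot 9216\right)^{2}}{16}} \left(- \frac{1}{80847}\right) = \frac{- \frac{5221}{1626} + 18110}{-179 + \frac{\left(-1 + 73728\right)^{2}}{16}} \left(- \frac{1}{80847}\right) = \frac{29441639}{1626 \left(-179 + \frac{73727^{2}}{16}\right)} \left(- \frac{1}{80847}\right) = \frac{29441639}{1626 \left(-179 + \frac{1}{16} \cdot 5435670529\right)} \left(- \frac{1}{80847}\right) = \frac{29441639}{1626 \left(-179 + \frac{5435670529}{16}\right)} \left(- \frac{1}{80847}\right) = \frac{29441639}{1626 \cdot \frac{5435667665}{16}} \left(- \frac{1}{80847}\right) = \frac{29441639}{1626} \cdot \frac{16}{5435667665} \left(- \frac{1}{80847}\right) = \frac{235533112}{4419197811645} \left(- \frac{1}{80847}\right) = - \frac{235533112}{357278885478063315}$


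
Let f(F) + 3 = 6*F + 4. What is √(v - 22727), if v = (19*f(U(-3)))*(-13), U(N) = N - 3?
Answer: I*√14082 ≈ 118.67*I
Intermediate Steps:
U(N) = -3 + N
f(F) = 1 + 6*F (f(F) = -3 + (6*F + 4) = -3 + (4 + 6*F) = 1 + 6*F)
v = 8645 (v = (19*(1 + 6*(-3 - 3)))*(-13) = (19*(1 + 6*(-6)))*(-13) = (19*(1 - 36))*(-13) = (19*(-35))*(-13) = -665*(-13) = 8645)
√(v - 22727) = √(8645 - 22727) = √(-14082) = I*√14082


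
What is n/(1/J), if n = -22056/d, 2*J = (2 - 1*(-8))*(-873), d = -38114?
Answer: -48137220/19057 ≈ -2526.0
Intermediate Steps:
J = -4365 (J = ((2 - 1*(-8))*(-873))/2 = ((2 + 8)*(-873))/2 = (10*(-873))/2 = (1/2)*(-8730) = -4365)
n = 11028/19057 (n = -22056/(-38114) = -22056*(-1/38114) = 11028/19057 ≈ 0.57868)
n/(1/J) = 11028/(19057*(1/(-4365))) = 11028/(19057*(-1/4365)) = (11028/19057)*(-4365) = -48137220/19057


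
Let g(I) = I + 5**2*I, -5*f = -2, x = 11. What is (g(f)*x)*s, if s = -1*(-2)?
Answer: 1144/5 ≈ 228.80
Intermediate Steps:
f = 2/5 (f = -1/5*(-2) = 2/5 ≈ 0.40000)
s = 2
g(I) = 26*I (g(I) = I + 25*I = 26*I)
(g(f)*x)*s = ((26*(2/5))*11)*2 = ((52/5)*11)*2 = (572/5)*2 = 1144/5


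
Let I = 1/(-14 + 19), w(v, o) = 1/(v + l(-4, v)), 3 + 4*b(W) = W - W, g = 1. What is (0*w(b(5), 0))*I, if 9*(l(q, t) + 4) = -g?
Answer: 0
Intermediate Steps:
b(W) = -¾ (b(W) = -¾ + (W - W)/4 = -¾ + (¼)*0 = -¾ + 0 = -¾)
l(q, t) = -37/9 (l(q, t) = -4 + (-1*1)/9 = -4 + (⅑)*(-1) = -4 - ⅑ = -37/9)
w(v, o) = 1/(-37/9 + v) (w(v, o) = 1/(v - 37/9) = 1/(-37/9 + v))
I = ⅕ (I = 1/5 = ⅕ ≈ 0.20000)
(0*w(b(5), 0))*I = (0*(9/(-37 + 9*(-¾))))*(⅕) = (0*(9/(-37 - 27/4)))*(⅕) = (0*(9/(-175/4)))*(⅕) = (0*(9*(-4/175)))*(⅕) = (0*(-36/175))*(⅕) = 0*(⅕) = 0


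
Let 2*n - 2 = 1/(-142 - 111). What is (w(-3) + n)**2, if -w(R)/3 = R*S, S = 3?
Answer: 200703889/256036 ≈ 783.89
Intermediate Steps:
w(R) = -9*R (w(R) = -3*R*3 = -9*R)
n = 505/506 (n = 1 + 1/(2*(-142 - 111)) = 1 + (1/2)/(-253) = 1 + (1/2)*(-1/253) = 1 - 1/506 = 505/506 ≈ 0.99802)
(w(-3) + n)**2 = (-9*(-3) + 505/506)**2 = (27 + 505/506)**2 = (14167/506)**2 = 200703889/256036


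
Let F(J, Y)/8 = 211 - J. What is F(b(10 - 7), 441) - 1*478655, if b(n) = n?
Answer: -476991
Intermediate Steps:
F(J, Y) = 1688 - 8*J (F(J, Y) = 8*(211 - J) = 1688 - 8*J)
F(b(10 - 7), 441) - 1*478655 = (1688 - 8*(10 - 7)) - 1*478655 = (1688 - 8*3) - 478655 = (1688 - 24) - 478655 = 1664 - 478655 = -476991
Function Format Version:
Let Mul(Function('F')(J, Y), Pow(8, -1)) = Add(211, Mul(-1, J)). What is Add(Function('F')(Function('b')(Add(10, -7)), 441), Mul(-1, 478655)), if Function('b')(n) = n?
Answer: -476991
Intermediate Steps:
Function('F')(J, Y) = Add(1688, Mul(-8, J)) (Function('F')(J, Y) = Mul(8, Add(211, Mul(-1, J))) = Add(1688, Mul(-8, J)))
Add(Function('F')(Function('b')(Add(10, -7)), 441), Mul(-1, 478655)) = Add(Add(1688, Mul(-8, Add(10, -7))), Mul(-1, 478655)) = Add(Add(1688, Mul(-8, 3)), -478655) = Add(Add(1688, -24), -478655) = Add(1664, -478655) = -476991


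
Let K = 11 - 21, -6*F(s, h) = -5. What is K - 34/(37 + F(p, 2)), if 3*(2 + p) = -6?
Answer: -2474/227 ≈ -10.899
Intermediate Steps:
p = -4 (p = -2 + (1/3)*(-6) = -2 - 2 = -4)
F(s, h) = 5/6 (F(s, h) = -1/6*(-5) = 5/6)
K = -10
K - 34/(37 + F(p, 2)) = -10 - 34/(37 + 5/6) = -10 - 34/227/6 = -10 - 34*6/227 = -10 - 204/227 = -2474/227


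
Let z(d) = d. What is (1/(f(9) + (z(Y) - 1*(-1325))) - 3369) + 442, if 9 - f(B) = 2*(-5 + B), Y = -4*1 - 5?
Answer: -3854858/1317 ≈ -2927.0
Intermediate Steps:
Y = -9 (Y = -4 - 5 = -9)
f(B) = 19 - 2*B (f(B) = 9 - 2*(-5 + B) = 9 - (-10 + 2*B) = 9 + (10 - 2*B) = 19 - 2*B)
(1/(f(9) + (z(Y) - 1*(-1325))) - 3369) + 442 = (1/((19 - 2*9) + (-9 - 1*(-1325))) - 3369) + 442 = (1/((19 - 18) + (-9 + 1325)) - 3369) + 442 = (1/(1 + 1316) - 3369) + 442 = (1/1317 - 3369) + 442 = -4436972/1317 + 442 = -3854858/1317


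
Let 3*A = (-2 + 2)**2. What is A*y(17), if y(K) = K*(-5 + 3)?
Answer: 0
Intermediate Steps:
y(K) = -2*K (y(K) = K*(-2) = -2*K)
A = 0 (A = (-2 + 2)**2/3 = (1/3)*0**2 = (1/3)*0 = 0)
A*y(17) = 0*(-2*17) = 0*(-34) = 0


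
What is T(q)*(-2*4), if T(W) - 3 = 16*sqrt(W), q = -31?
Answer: -24 - 128*I*sqrt(31) ≈ -24.0 - 712.67*I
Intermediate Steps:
T(W) = 3 + 16*sqrt(W)
T(q)*(-2*4) = (3 + 16*sqrt(-31))*(-2*4) = (3 + 16*(I*sqrt(31)))*(-8) = (3 + 16*I*sqrt(31))*(-8) = -24 - 128*I*sqrt(31)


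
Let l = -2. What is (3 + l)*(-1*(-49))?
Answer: 49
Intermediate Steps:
(3 + l)*(-1*(-49)) = (3 - 2)*(-1*(-49)) = 1*49 = 49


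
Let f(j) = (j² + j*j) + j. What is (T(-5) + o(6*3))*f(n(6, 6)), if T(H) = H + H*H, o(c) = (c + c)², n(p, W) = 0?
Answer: 0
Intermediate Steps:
f(j) = j + 2*j² (f(j) = (j² + j²) + j = 2*j² + j = j + 2*j²)
o(c) = 4*c² (o(c) = (2*c)² = 4*c²)
T(H) = H + H²
(T(-5) + o(6*3))*f(n(6, 6)) = (-5*(1 - 5) + 4*(6*3)²)*(0*(1 + 2*0)) = (-5*(-4) + 4*18²)*(0*(1 + 0)) = (20 + 4*324)*(0*1) = (20 + 1296)*0 = 1316*0 = 0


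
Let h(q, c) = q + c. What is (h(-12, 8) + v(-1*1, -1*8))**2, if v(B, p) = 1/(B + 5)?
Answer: 225/16 ≈ 14.063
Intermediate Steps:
h(q, c) = c + q
v(B, p) = 1/(5 + B)
(h(-12, 8) + v(-1*1, -1*8))**2 = ((8 - 12) + 1/(5 - 1*1))**2 = (-4 + 1/(5 - 1))**2 = (-4 + 1/4)**2 = (-15/4)**2 = 225/16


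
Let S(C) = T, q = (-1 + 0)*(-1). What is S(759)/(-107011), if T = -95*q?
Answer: 95/107011 ≈ 0.00088776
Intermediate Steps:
q = 1 (q = -1*(-1) = 1)
T = -95 (T = -95*1 = -95)
S(C) = -95
S(759)/(-107011) = -95/(-107011) = -95*(-1/107011) = 95/107011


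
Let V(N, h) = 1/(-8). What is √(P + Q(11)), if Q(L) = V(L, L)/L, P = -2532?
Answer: I*√4901974/44 ≈ 50.319*I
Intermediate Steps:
V(N, h) = -⅛
Q(L) = -1/(8*L)
√(P + Q(11)) = √(-2532 - ⅛/11) = √(-2532 - ⅛*1/11) = √(-2532 - 1/88) = √(-222817/88) = I*√4901974/44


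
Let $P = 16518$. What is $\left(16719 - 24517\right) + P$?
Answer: $8720$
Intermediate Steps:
$\left(16719 - 24517\right) + P = \left(16719 - 24517\right) + 16518 = -7798 + 16518 = 8720$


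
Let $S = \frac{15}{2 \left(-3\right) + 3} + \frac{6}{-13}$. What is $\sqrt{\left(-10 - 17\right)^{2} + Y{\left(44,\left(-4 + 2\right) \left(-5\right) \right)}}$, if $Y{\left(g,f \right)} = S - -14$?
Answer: $\frac{2 \sqrt{31161}}{13} \approx 27.158$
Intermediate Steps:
$S = - \frac{71}{13}$ ($S = \frac{15}{-6 + 3} + 6 \left(- \frac{1}{13}\right) = \frac{15}{-3} - \frac{6}{13} = 15 \left(- \frac{1}{3}\right) - \frac{6}{13} = -5 - \frac{6}{13} = - \frac{71}{13} \approx -5.4615$)
$Y{\left(g,f \right)} = \frac{111}{13}$ ($Y{\left(g,f \right)} = - \frac{71}{13} - -14 = - \frac{71}{13} + 14 = \frac{111}{13}$)
$\sqrt{\left(-10 - 17\right)^{2} + Y{\left(44,\left(-4 + 2\right) \left(-5\right) \right)}} = \sqrt{\left(-10 - 17\right)^{2} + \frac{111}{13}} = \sqrt{\left(-27\right)^{2} + \frac{111}{13}} = \sqrt{729 + \frac{111}{13}} = \sqrt{\frac{9588}{13}} = \frac{2 \sqrt{31161}}{13}$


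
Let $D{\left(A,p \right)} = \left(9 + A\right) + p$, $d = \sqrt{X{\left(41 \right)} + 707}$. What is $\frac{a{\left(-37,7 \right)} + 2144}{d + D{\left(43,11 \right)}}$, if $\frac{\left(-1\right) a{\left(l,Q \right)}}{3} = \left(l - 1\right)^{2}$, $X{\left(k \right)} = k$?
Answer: $- \frac{137844}{3221} + \frac{4376 \sqrt{187}}{3221} \approx -24.217$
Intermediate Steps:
$a{\left(l,Q \right)} = - 3 \left(-1 + l\right)^{2}$ ($a{\left(l,Q \right)} = - 3 \left(l - 1\right)^{2} = - 3 \left(-1 + l\right)^{2}$)
$d = 2 \sqrt{187}$ ($d = \sqrt{41 + 707} = \sqrt{748} = 2 \sqrt{187} \approx 27.35$)
$D{\left(A,p \right)} = 9 + A + p$
$\frac{a{\left(-37,7 \right)} + 2144}{d + D{\left(43,11 \right)}} = \frac{- 3 \left(-1 - 37\right)^{2} + 2144}{2 \sqrt{187} + \left(9 + 43 + 11\right)} = \frac{- 3 \left(-38\right)^{2} + 2144}{2 \sqrt{187} + 63} = \frac{\left(-3\right) 1444 + 2144}{63 + 2 \sqrt{187}} = \frac{-4332 + 2144}{63 + 2 \sqrt{187}} = - \frac{2188}{63 + 2 \sqrt{187}}$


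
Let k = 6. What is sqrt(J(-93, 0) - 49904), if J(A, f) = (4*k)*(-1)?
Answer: 158*I*sqrt(2) ≈ 223.45*I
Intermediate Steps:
J(A, f) = -24 (J(A, f) = (4*6)*(-1) = 24*(-1) = -24)
sqrt(J(-93, 0) - 49904) = sqrt(-24 - 49904) = sqrt(-49928) = 158*I*sqrt(2)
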